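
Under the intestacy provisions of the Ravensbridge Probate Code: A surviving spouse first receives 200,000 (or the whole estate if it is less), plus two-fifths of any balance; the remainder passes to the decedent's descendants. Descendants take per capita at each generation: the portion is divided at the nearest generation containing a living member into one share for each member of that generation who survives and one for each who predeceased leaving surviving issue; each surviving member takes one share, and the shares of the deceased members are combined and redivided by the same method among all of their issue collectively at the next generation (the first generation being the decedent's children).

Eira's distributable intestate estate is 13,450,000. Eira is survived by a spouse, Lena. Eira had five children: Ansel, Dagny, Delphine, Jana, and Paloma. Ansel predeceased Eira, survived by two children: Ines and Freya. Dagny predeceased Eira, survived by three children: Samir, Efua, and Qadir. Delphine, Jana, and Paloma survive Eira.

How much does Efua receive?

Lena first takes 200,000, leaving a balance of 13,250,000. Lena then takes two-fifths of the balance (5,300,000), for a total of 5,500,000. The remaining 7,950,000 passes to the descendants.
The descendants' portion (7,950,000) is divided at the children's generation into 5 shares of 1,590,000. Delphine, Jana, and Paloma each take 1,590,000. The 2 shares of the deceased (Ansel and Dagny) are combined into a pool of 3,180,000.
That pool (3,180,000) is divided at the grandchildren's generation equally among Ines, Freya, Samir, Efua, and Qadir: 636,000 each.

Efua receives 636,000.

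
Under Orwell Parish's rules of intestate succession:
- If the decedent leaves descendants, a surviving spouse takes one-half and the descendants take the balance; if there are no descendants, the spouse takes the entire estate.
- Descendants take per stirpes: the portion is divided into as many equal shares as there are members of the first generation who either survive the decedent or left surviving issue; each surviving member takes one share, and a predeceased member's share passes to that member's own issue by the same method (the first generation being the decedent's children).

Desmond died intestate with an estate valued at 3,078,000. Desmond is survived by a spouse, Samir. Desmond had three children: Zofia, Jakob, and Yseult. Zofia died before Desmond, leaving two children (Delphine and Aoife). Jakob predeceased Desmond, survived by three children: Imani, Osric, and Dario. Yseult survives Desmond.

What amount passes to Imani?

Imani receives 171,000.

Samir takes one-half of 3,078,000 = 1,539,000. The remaining 1,539,000 passes to the descendants.
The descendants' portion (1,539,000) is divided into 3 shares of 513,000: Yseult takes 513,000; Zofia's 513,000 share passes to Zofia's issue; Jakob's 513,000 share passes to Jakob's issue.
Zofia's share (513,000) is divided into 2 shares of 256,500: Delphine and Aoife each take 256,500.
Jakob's share (513,000) is divided into 3 shares of 171,000: Imani, Osric, and Dario each take 171,000.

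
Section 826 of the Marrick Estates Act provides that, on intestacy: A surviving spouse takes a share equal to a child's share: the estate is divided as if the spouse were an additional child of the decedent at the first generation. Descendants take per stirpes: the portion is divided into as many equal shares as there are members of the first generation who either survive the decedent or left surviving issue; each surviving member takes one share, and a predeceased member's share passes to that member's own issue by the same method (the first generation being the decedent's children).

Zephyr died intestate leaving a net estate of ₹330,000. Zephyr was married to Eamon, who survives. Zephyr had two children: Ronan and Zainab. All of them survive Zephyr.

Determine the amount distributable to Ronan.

The spouse counts as an additional share at the children's level, so there are 3 primary shares of ₹110,000. Eamon takes one such share (₹110,000).
The children's combined portion (₹220,000) is divided into 2 shares of ₹110,000: Ronan and Zainab each take ₹110,000.

Ronan receives ₹110,000.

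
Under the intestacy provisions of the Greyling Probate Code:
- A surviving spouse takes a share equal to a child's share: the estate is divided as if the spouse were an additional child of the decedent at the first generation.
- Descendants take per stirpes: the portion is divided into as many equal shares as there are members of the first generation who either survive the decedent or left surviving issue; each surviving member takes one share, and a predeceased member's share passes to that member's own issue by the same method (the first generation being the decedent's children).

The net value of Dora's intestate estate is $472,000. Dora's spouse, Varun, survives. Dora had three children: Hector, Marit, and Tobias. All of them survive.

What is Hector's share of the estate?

Hector receives $118,000.

The spouse counts as an additional share at the children's level, so there are 4 primary shares of $118,000. Varun takes one such share ($118,000).
The children's combined portion ($354,000) is divided into 3 shares of $118,000: Hector, Marit, and Tobias each take $118,000.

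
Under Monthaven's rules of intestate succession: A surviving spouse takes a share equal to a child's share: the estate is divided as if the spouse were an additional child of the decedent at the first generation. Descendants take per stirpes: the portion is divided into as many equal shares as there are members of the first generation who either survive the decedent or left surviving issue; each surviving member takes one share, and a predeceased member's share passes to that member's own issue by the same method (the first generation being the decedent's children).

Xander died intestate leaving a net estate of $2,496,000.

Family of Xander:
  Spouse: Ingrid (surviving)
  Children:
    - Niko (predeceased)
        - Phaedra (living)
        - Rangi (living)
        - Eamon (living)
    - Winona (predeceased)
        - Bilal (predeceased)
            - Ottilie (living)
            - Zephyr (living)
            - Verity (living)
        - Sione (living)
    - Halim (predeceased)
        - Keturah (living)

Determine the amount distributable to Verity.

The spouse counts as an additional share at the children's level, so there are 4 primary shares of $624,000. Ingrid takes one such share ($624,000).
The children's combined portion ($1,872,000) is divided into 3 shares of $624,000: Niko's $624,000 share passes to Niko's issue; Winona's $624,000 share passes to Winona's issue; Halim's $624,000 share passes to Halim's issue.
Niko's share ($624,000) is divided into 3 shares of $208,000: Phaedra, Rangi, and Eamon each take $208,000.
Winona's share ($624,000) is divided into 2 shares of $312,000: Sione takes $312,000; Bilal's $312,000 share passes to Bilal's issue.
Bilal's share ($312,000) is divided into 3 shares of $104,000: Ottilie, Zephyr, and Verity each take $104,000.
Halim's share ($624,000) passes entirely to Keturah.

Verity receives $104,000.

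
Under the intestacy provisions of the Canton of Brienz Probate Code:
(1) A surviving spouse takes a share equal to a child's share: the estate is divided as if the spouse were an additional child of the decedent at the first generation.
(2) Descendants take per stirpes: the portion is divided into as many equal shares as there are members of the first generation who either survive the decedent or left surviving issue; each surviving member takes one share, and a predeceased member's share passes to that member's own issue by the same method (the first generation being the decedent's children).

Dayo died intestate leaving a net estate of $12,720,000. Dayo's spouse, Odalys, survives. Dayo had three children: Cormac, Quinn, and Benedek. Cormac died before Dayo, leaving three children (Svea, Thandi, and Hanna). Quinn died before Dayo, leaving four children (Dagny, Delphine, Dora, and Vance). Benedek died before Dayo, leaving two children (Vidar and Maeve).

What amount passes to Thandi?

The spouse counts as an additional share at the children's level, so there are 4 primary shares of $3,180,000. Odalys takes one such share ($3,180,000).
The children's combined portion ($9,540,000) is divided into 3 shares of $3,180,000: Cormac's $3,180,000 share passes to Cormac's issue; Quinn's $3,180,000 share passes to Quinn's issue; Benedek's $3,180,000 share passes to Benedek's issue.
Cormac's share ($3,180,000) is divided into 3 shares of $1,060,000: Svea, Thandi, and Hanna each take $1,060,000.
Quinn's share ($3,180,000) is divided into 4 shares of $795,000: Dagny, Delphine, Dora, and Vance each take $795,000.
Benedek's share ($3,180,000) is divided into 2 shares of $1,590,000: Vidar and Maeve each take $1,590,000.

Thandi receives $1,060,000.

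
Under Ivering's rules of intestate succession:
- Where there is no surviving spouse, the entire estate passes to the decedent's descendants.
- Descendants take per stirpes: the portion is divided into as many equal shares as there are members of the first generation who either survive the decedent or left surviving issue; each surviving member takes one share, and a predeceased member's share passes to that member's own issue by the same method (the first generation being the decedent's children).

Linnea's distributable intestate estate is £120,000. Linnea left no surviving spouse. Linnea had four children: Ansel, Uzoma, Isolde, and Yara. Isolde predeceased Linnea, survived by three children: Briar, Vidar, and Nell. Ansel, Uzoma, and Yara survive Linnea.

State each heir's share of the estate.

The entire £120,000 passes to the descendants.
That amount (£120,000) is divided into 4 shares of £30,000: Ansel, Uzoma, and Yara each take £30,000; Isolde's £30,000 share passes to Isolde's issue.
Isolde's share (£30,000) is divided into 3 shares of £10,000: Briar, Vidar, and Nell each take £10,000.

Ansel: £30,000; Uzoma: £30,000; Briar: £10,000; Vidar: £10,000; Nell: £10,000; Yara: £30,000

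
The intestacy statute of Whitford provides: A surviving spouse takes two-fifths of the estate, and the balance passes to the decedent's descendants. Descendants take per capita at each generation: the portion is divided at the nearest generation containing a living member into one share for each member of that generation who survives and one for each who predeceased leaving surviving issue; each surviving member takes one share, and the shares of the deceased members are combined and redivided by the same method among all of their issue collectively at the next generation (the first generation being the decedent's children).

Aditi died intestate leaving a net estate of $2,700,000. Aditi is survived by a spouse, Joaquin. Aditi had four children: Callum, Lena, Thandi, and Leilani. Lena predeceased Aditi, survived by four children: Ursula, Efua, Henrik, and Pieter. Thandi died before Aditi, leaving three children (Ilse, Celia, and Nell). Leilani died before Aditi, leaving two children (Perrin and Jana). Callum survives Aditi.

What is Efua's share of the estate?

Joaquin takes two-fifths of $2,700,000 = $1,080,000. The remaining $1,620,000 passes to the descendants.
The descendants' portion ($1,620,000) is divided at the children's generation into 4 shares of $405,000. Callum takes $405,000. The 3 shares of the deceased (Lena, Thandi, and Leilani) are combined into a pool of $1,215,000.
That pool ($1,215,000) is divided at the grandchildren's generation equally among Ursula, Efua, Henrik, Pieter, Ilse, Celia, Nell, Perrin, and Jana: $135,000 each.

Efua receives $135,000.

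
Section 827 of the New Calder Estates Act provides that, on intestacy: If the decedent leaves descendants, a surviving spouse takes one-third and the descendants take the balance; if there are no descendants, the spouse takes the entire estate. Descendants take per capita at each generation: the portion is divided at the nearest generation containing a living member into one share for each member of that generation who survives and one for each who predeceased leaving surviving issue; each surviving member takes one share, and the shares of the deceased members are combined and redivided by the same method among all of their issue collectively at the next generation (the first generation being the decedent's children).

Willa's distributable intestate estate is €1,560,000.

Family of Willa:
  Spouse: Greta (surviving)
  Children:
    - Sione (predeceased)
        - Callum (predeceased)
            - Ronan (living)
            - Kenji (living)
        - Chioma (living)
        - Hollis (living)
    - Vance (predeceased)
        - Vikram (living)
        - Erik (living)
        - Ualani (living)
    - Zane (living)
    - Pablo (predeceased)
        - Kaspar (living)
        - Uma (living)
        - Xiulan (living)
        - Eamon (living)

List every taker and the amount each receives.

Greta: €520,000; Ronan: €39,000; Kenji: €39,000; Chioma: €78,000; Hollis: €78,000; Vikram: €78,000; Erik: €78,000; Ualani: €78,000; Zane: €260,000; Kaspar: €78,000; Uma: €78,000; Xiulan: €78,000; Eamon: €78,000

Greta takes one-third of €1,560,000 = €520,000. The remaining €1,040,000 passes to the descendants.
The descendants' portion (€1,040,000) is divided at the children's generation into 4 shares of €260,000. Zane takes €260,000. The 3 shares of the deceased (Sione, Vance, and Pablo) are combined into a pool of €780,000.
That pool (€780,000) is divided at the grandchildren's generation into 10 shares of €78,000. Chioma, Hollis, Vikram, Erik, Ualani, Kaspar, Uma, Xiulan, and Eamon each take €78,000. The remaining share for the deceased Callum (€78,000) is carried to the next generation.
That pool (€78,000) is divided at the great-grandchildren's generation equally among Ronan and Kenji: €39,000 each.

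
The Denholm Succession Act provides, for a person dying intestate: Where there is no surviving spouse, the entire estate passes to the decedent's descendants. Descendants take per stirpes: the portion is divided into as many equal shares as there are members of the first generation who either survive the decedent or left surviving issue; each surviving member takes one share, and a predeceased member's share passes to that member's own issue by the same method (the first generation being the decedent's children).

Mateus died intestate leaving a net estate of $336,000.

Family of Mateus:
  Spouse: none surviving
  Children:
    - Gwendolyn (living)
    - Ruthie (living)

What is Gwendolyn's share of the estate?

Gwendolyn receives $168,000.

The entire $336,000 passes to the descendants.
That amount ($336,000) is divided into 2 shares of $168,000: Gwendolyn and Ruthie each take $168,000.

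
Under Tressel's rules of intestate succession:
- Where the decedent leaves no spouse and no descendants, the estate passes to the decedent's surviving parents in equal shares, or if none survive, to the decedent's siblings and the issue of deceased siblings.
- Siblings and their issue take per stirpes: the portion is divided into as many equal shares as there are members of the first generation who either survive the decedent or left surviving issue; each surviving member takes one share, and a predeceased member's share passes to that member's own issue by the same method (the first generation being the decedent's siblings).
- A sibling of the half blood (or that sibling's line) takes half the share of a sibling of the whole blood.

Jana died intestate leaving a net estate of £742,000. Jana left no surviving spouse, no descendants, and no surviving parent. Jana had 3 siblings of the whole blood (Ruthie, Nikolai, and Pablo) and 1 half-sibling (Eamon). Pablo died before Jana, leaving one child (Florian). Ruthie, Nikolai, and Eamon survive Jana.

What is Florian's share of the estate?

Florian receives £212,000.

The entire £742,000 passes to the siblings and their issue.
Counting each half-blood sibling's line as half a unit, there are 7/2 units in £742,000, so one unit is £212,000. Whole-blood lines (Ruthie, Nikolai, and Pablo) take £212,000 each; half-blood lines (Eamon) take £106,000 each.
Pablo's share (£212,000) passes entirely to Florian.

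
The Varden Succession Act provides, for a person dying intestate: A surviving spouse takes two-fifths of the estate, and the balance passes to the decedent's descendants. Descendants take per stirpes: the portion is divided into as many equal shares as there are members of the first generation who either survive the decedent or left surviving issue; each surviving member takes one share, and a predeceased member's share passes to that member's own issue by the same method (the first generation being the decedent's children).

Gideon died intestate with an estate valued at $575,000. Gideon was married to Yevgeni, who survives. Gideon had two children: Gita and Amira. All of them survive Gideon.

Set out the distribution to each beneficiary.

Yevgeni takes two-fifths of $575,000 = $230,000. The remaining $345,000 passes to the descendants.
The descendants' portion ($345,000) is divided into 2 shares of $172,500: Gita and Amira each take $172,500.

Yevgeni: $230,000; Gita: $172,500; Amira: $172,500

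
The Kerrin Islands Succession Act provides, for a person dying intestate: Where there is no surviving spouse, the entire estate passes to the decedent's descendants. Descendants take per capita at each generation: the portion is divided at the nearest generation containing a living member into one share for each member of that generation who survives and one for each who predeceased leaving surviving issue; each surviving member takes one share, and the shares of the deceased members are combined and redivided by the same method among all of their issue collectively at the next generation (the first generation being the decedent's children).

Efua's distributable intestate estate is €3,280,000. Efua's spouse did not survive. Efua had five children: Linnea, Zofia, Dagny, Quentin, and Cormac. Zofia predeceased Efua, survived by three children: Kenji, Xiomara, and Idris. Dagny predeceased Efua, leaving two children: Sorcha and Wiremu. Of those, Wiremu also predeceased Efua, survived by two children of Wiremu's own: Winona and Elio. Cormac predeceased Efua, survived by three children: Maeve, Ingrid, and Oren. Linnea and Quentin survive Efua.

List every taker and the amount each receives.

The entire €3,280,000 passes to the descendants.
That amount (€3,280,000) is divided at the children's generation into 5 shares of €656,000. Linnea and Quentin each take €656,000. The 3 shares of the deceased (Zofia, Dagny, and Cormac) are combined into a pool of €1,968,000.
That pool (€1,968,000) is divided at the grandchildren's generation into 8 shares of €246,000. Kenji, Xiomara, Idris, Sorcha, Maeve, Ingrid, and Oren each take €246,000. The remaining share for the deceased Wiremu (€246,000) is carried to the next generation.
That pool (€246,000) is divided at the great-grandchildren's generation equally among Winona and Elio: €123,000 each.

Linnea: €656,000; Kenji: €246,000; Xiomara: €246,000; Idris: €246,000; Sorcha: €246,000; Winona: €123,000; Elio: €123,000; Quentin: €656,000; Maeve: €246,000; Ingrid: €246,000; Oren: €246,000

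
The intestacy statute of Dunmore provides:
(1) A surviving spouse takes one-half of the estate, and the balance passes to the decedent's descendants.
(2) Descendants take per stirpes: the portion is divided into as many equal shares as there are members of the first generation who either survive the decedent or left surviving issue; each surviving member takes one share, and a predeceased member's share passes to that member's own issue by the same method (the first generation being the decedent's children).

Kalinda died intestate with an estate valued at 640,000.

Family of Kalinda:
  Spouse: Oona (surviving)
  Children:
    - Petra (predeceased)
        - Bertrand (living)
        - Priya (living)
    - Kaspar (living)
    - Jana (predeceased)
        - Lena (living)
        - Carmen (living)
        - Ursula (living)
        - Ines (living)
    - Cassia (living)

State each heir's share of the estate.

Oona takes one-half of 640,000 = 320,000. The remaining 320,000 passes to the descendants.
The descendants' portion (320,000) is divided into 4 shares of 80,000: Kaspar and Cassia each take 80,000; Petra's 80,000 share passes to Petra's issue; Jana's 80,000 share passes to Jana's issue.
Petra's share (80,000) is divided into 2 shares of 40,000: Bertrand and Priya each take 40,000.
Jana's share (80,000) is divided into 4 shares of 20,000: Lena, Carmen, Ursula, and Ines each take 20,000.

Oona: 320,000; Bertrand: 40,000; Priya: 40,000; Kaspar: 80,000; Lena: 20,000; Carmen: 20,000; Ursula: 20,000; Ines: 20,000; Cassia: 80,000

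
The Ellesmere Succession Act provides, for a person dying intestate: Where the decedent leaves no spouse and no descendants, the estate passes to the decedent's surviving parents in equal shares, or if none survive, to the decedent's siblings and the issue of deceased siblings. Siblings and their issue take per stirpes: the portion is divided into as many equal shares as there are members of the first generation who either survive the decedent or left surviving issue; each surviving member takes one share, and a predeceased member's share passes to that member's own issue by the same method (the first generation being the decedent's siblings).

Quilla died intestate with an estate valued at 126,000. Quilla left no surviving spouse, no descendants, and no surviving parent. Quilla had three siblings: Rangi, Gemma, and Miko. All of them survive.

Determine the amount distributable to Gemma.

Gemma receives 42,000.

The entire 126,000 passes to the siblings and their issue.
That amount (126,000) is divided into 3 shares of 42,000: Rangi, Gemma, and Miko each take 42,000.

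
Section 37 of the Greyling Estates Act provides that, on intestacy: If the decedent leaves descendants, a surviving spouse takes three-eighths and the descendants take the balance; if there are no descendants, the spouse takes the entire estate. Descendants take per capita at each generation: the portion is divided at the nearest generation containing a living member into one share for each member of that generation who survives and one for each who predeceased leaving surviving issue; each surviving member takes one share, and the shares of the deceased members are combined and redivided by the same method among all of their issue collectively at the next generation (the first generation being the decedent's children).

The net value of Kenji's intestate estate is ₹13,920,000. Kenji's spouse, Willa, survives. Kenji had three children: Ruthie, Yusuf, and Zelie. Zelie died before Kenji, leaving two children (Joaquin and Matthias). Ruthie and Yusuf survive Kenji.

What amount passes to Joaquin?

Joaquin receives ₹1,450,000.

Willa takes three-eighths of ₹13,920,000 = ₹5,220,000. The remaining ₹8,700,000 passes to the descendants.
The descendants' portion (₹8,700,000) is divided at the children's generation into 3 shares of ₹2,900,000. Ruthie and Yusuf each take ₹2,900,000. The remaining share for the deceased Zelie (₹2,900,000) is carried to the next generation.
That pool (₹2,900,000) is divided at the grandchildren's generation equally among Joaquin and Matthias: ₹1,450,000 each.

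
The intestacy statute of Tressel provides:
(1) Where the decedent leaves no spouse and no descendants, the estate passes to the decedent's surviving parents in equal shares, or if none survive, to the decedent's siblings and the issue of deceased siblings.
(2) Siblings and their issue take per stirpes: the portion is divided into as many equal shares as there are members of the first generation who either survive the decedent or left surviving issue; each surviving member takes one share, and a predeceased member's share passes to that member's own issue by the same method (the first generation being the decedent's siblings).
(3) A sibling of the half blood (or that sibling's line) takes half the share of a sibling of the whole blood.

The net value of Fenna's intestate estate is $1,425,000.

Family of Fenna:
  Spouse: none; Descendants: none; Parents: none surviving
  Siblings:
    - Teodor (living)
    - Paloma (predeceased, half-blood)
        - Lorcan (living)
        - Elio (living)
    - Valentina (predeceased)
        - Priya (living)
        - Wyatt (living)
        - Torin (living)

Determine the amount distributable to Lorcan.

The entire $1,425,000 passes to the siblings and their issue.
Counting each half-blood sibling's line as half a unit, there are 5/2 units in $1,425,000, so one unit is $570,000. Whole-blood lines (Teodor and Valentina) take $570,000 each; half-blood lines (Paloma) take $285,000 each.
Paloma's share ($285,000) is divided into 2 shares of $142,500: Lorcan and Elio each take $142,500.
Valentina's share ($570,000) is divided into 3 shares of $190,000: Priya, Wyatt, and Torin each take $190,000.

Lorcan receives $142,500.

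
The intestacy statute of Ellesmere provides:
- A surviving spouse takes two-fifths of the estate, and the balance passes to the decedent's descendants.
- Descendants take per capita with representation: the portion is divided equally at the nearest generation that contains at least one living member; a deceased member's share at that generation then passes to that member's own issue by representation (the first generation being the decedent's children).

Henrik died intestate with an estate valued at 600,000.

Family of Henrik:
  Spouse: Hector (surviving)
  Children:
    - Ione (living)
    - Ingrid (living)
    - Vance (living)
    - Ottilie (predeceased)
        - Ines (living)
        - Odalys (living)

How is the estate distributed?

Hector: 240,000; Ione: 90,000; Ingrid: 90,000; Vance: 90,000; Ines: 45,000; Odalys: 45,000

Hector takes two-fifths of 600,000 = 240,000. The remaining 360,000 passes to the descendants.
The descendants' portion (360,000) is divided into 4 shares of 90,000: Ione, Ingrid, and Vance each take 90,000; Ottilie's 90,000 share passes to Ottilie's issue.
Ottilie's share (90,000) is divided into 2 shares of 45,000: Ines and Odalys each take 45,000.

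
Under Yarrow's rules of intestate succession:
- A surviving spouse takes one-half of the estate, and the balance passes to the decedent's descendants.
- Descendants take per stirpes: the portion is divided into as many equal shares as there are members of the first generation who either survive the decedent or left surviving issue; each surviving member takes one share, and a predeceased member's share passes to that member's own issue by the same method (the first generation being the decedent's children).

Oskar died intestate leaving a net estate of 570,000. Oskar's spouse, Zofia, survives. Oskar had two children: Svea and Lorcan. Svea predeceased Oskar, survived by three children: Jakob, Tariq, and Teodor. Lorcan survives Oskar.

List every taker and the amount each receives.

Zofia: 285,000; Jakob: 47,500; Tariq: 47,500; Teodor: 47,500; Lorcan: 142,500

Zofia takes one-half of 570,000 = 285,000. The remaining 285,000 passes to the descendants.
The descendants' portion (285,000) is divided into 2 shares of 142,500: Lorcan takes 142,500; Svea's 142,500 share passes to Svea's issue.
Svea's share (142,500) is divided into 3 shares of 47,500: Jakob, Tariq, and Teodor each take 47,500.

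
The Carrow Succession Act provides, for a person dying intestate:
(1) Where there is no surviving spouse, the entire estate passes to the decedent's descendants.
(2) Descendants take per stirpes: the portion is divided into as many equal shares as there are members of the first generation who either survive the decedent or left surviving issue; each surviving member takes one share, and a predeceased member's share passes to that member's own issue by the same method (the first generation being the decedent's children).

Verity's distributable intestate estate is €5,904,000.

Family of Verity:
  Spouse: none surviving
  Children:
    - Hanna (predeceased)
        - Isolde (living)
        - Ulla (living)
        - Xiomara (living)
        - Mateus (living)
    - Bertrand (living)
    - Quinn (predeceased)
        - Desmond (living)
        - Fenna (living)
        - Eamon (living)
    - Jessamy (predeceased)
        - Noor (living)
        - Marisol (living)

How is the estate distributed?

The entire €5,904,000 passes to the descendants.
That amount (€5,904,000) is divided into 4 shares of €1,476,000: Bertrand takes €1,476,000; Hanna's €1,476,000 share passes to Hanna's issue; Quinn's €1,476,000 share passes to Quinn's issue; Jessamy's €1,476,000 share passes to Jessamy's issue.
Hanna's share (€1,476,000) is divided into 4 shares of €369,000: Isolde, Ulla, Xiomara, and Mateus each take €369,000.
Quinn's share (€1,476,000) is divided into 3 shares of €492,000: Desmond, Fenna, and Eamon each take €492,000.
Jessamy's share (€1,476,000) is divided into 2 shares of €738,000: Noor and Marisol each take €738,000.

Isolde: €369,000; Ulla: €369,000; Xiomara: €369,000; Mateus: €369,000; Bertrand: €1,476,000; Desmond: €492,000; Fenna: €492,000; Eamon: €492,000; Noor: €738,000; Marisol: €738,000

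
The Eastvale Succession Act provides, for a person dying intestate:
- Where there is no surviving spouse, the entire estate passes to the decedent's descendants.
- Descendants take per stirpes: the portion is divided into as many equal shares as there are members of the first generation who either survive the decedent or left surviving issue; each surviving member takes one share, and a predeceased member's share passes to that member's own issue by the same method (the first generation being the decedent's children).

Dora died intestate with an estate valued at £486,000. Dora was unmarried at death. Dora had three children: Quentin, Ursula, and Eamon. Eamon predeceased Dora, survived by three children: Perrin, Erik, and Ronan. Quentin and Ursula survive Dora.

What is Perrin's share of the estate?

The entire £486,000 passes to the descendants.
That amount (£486,000) is divided into 3 shares of £162,000: Quentin and Ursula each take £162,000; Eamon's £162,000 share passes to Eamon's issue.
Eamon's share (£162,000) is divided into 3 shares of £54,000: Perrin, Erik, and Ronan each take £54,000.

Perrin receives £54,000.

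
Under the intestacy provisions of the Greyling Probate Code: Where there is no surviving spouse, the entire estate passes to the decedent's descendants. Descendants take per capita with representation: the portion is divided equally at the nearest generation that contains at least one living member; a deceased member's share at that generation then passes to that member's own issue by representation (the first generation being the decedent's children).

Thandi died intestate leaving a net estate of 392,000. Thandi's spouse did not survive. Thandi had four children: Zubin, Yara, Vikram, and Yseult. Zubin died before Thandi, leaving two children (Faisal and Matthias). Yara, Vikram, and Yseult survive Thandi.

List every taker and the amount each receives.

The entire 392,000 passes to the descendants.
That amount (392,000) is divided into 4 shares of 98,000: Yara, Vikram, and Yseult each take 98,000; Zubin's 98,000 share passes to Zubin's issue.
Zubin's share (98,000) is divided into 2 shares of 49,000: Faisal and Matthias each take 49,000.

Faisal: 49,000; Matthias: 49,000; Yara: 98,000; Vikram: 98,000; Yseult: 98,000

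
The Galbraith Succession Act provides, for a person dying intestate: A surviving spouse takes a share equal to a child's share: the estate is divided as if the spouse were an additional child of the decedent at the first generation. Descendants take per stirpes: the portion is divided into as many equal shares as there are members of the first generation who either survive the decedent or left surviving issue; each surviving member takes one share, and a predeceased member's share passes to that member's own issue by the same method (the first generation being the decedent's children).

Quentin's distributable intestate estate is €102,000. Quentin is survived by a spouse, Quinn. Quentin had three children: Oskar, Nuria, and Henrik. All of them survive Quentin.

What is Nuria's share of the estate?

The spouse counts as an additional share at the children's level, so there are 4 primary shares of €25,500. Quinn takes one such share (€25,500).
The children's combined portion (€76,500) is divided into 3 shares of €25,500: Oskar, Nuria, and Henrik each take €25,500.

Nuria receives €25,500.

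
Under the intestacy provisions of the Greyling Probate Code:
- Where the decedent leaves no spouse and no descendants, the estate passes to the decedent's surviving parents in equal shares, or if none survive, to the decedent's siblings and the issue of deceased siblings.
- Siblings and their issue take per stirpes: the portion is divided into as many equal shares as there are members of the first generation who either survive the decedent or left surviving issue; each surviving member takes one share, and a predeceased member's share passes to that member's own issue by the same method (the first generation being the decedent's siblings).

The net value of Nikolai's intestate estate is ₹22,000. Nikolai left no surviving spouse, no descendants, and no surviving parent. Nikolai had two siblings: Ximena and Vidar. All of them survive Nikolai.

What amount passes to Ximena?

Ximena receives ₹11,000.

The entire ₹22,000 passes to the siblings and their issue.
That amount (₹22,000) is divided into 2 shares of ₹11,000: Ximena and Vidar each take ₹11,000.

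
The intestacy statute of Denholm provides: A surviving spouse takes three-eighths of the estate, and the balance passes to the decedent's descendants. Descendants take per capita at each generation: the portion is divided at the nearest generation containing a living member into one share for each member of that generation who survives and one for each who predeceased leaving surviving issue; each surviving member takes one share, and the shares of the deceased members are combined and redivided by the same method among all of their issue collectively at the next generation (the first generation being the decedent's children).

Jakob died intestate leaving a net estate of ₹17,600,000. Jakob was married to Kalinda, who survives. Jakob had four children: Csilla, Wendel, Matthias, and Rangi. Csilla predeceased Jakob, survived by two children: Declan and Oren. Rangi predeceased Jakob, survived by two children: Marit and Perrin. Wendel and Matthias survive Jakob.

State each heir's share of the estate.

Kalinda: ₹6,600,000; Declan: ₹1,375,000; Oren: ₹1,375,000; Wendel: ₹2,750,000; Matthias: ₹2,750,000; Marit: ₹1,375,000; Perrin: ₹1,375,000

Kalinda takes three-eighths of ₹17,600,000 = ₹6,600,000. The remaining ₹11,000,000 passes to the descendants.
The descendants' portion (₹11,000,000) is divided at the children's generation into 4 shares of ₹2,750,000. Wendel and Matthias each take ₹2,750,000. The 2 shares of the deceased (Csilla and Rangi) are combined into a pool of ₹5,500,000.
That pool (₹5,500,000) is divided at the grandchildren's generation equally among Declan, Oren, Marit, and Perrin: ₹1,375,000 each.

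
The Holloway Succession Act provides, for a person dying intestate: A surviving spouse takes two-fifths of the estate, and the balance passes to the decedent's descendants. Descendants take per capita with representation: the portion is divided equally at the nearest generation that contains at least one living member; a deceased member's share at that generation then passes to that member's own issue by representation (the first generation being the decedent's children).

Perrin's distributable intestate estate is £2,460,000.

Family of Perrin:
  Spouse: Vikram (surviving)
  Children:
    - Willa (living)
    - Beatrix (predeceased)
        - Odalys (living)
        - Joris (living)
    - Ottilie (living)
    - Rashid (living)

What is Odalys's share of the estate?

Vikram takes two-fifths of £2,460,000 = £984,000. The remaining £1,476,000 passes to the descendants.
The descendants' portion (£1,476,000) is divided into 4 shares of £369,000: Willa, Ottilie, and Rashid each take £369,000; Beatrix's £369,000 share passes to Beatrix's issue.
Beatrix's share (£369,000) is divided into 2 shares of £184,500: Odalys and Joris each take £184,500.

Odalys receives £184,500.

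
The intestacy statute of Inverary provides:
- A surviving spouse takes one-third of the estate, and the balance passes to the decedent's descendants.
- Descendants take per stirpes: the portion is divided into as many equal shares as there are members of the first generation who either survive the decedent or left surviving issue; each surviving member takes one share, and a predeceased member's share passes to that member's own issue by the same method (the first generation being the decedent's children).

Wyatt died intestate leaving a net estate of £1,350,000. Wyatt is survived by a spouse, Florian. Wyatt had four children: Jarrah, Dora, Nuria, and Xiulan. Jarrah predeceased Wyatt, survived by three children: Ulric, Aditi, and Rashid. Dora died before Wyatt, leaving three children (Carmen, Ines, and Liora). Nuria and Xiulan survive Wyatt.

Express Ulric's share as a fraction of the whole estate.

Ulric receives 1/18 of the estate.

Florian takes one-third of £1,350,000 = £450,000. The remaining £900,000 passes to the descendants.
The descendants' portion (£900,000) is divided into 4 shares of £225,000: Nuria and Xiulan each take £225,000; Jarrah's £225,000 share passes to Jarrah's issue; Dora's £225,000 share passes to Dora's issue.
Jarrah's share (£225,000) is divided into 3 shares of £75,000: Ulric, Aditi, and Rashid each take £75,000.
Dora's share (£225,000) is divided into 3 shares of £75,000: Carmen, Ines, and Liora each take £75,000.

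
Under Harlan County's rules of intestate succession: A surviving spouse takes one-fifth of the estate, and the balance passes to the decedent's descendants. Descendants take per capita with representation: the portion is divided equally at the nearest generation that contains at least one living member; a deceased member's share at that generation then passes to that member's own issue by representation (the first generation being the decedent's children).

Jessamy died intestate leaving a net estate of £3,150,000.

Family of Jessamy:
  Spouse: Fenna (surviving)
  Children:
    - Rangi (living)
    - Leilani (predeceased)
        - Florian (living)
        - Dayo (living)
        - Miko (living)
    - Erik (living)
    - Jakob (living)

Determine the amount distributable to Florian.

Fenna takes one-fifth of £3,150,000 = £630,000. The remaining £2,520,000 passes to the descendants.
The descendants' portion (£2,520,000) is divided into 4 shares of £630,000: Rangi, Erik, and Jakob each take £630,000; Leilani's £630,000 share passes to Leilani's issue.
Leilani's share (£630,000) is divided into 3 shares of £210,000: Florian, Dayo, and Miko each take £210,000.

Florian receives £210,000.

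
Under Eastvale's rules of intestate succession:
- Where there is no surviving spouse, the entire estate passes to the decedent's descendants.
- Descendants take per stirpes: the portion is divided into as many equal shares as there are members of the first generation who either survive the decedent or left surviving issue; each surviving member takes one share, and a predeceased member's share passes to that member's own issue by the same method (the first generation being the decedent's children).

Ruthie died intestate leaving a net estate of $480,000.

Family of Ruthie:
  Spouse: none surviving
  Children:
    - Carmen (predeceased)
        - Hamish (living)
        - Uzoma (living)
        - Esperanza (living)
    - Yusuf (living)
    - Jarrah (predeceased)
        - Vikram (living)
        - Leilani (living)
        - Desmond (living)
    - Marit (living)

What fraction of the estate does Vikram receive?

Vikram receives 1/12 of the estate.

The entire $480,000 passes to the descendants.
That amount ($480,000) is divided into 4 shares of $120,000: Yusuf and Marit each take $120,000; Carmen's $120,000 share passes to Carmen's issue; Jarrah's $120,000 share passes to Jarrah's issue.
Carmen's share ($120,000) is divided into 3 shares of $40,000: Hamish, Uzoma, and Esperanza each take $40,000.
Jarrah's share ($120,000) is divided into 3 shares of $40,000: Vikram, Leilani, and Desmond each take $40,000.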